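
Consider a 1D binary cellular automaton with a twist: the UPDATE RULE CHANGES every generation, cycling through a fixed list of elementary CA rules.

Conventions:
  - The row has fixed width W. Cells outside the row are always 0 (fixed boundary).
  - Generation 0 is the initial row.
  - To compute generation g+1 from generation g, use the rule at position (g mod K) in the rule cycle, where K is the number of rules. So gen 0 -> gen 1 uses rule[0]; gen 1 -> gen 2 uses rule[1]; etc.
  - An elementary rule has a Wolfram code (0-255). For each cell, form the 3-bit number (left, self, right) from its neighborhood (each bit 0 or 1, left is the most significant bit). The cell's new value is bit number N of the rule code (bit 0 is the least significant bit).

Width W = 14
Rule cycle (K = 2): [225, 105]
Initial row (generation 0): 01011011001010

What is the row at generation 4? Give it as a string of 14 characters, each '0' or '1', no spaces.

Answer: 11101010110001

Derivation:
Gen 0: 01011011001010
Gen 1 (rule 225): 00101101000100
Gen 2 (rule 105): 10011110010001
Gen 3 (rule 225): 00001110000100
Gen 4 (rule 105): 11101010110001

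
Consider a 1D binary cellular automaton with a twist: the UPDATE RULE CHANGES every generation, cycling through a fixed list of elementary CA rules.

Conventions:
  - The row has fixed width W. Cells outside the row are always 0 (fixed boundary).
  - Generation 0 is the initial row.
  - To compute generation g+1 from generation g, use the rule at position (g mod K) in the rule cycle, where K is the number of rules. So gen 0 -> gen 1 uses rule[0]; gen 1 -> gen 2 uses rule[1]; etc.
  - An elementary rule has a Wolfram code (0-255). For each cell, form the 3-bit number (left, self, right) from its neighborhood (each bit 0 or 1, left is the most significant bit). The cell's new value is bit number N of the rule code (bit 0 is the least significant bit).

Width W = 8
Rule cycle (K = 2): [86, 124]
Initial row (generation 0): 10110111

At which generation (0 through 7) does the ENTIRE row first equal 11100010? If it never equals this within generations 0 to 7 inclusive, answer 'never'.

Gen 0: 10110111
Gen 1 (rule 86): 10010001
Gen 2 (rule 124): 11011001
Gen 3 (rule 86): 01001111
Gen 4 (rule 124): 01101001
Gen 5 (rule 86): 10101111
Gen 6 (rule 124): 11111001
Gen 7 (rule 86): 00001111

Answer: never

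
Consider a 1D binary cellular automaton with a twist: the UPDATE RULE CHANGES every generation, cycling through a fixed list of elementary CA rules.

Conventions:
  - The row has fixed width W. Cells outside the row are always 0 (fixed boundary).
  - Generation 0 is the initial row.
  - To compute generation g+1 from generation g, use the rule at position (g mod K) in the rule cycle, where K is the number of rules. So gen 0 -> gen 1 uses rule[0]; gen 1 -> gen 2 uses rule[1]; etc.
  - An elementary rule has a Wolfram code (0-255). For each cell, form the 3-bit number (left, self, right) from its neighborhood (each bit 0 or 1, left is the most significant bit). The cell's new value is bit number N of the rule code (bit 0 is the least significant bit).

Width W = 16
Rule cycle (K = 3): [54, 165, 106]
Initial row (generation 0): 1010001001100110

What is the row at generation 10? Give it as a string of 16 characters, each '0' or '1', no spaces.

Gen 0: 1010001001100110
Gen 1 (rule 54): 1111011110011001
Gen 2 (rule 165): 0110101100000001
Gen 3 (rule 106): 1111011100000010
Gen 4 (rule 54): 0000100010000111
Gen 5 (rule 165): 1110101010110010
Gen 6 (rule 106): 1011010101110100
Gen 7 (rule 54): 1100111110001110
Gen 8 (rule 165): 0000011100100100
Gen 9 (rule 106): 0000110101001000
Gen 10 (rule 54): 0001001111111100

Answer: 0001001111111100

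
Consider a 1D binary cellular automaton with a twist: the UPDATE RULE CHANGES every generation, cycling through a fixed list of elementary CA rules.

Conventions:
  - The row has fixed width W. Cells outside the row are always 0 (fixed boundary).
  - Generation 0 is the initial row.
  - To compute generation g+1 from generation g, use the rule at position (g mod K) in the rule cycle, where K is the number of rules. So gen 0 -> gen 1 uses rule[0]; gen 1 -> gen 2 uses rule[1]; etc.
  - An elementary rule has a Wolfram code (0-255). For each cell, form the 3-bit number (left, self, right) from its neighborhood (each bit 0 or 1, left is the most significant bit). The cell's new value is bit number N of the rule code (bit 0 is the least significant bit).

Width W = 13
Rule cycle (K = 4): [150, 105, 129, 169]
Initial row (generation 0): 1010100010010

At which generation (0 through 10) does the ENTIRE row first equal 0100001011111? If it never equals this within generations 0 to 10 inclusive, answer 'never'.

Answer: 5

Derivation:
Gen 0: 1010100010010
Gen 1 (rule 150): 1010110111111
Gen 2 (rule 105): 0101111100001
Gen 3 (rule 129): 0000111001100
Gen 4 (rule 169): 1110110001001
Gen 5 (rule 150): 0100001011111
Gen 6 (rule 105): 0001100110001
Gen 7 (rule 129): 1100000000100
Gen 8 (rule 169): 1001111110001
Gen 9 (rule 150): 1110111101011
Gen 10 (rule 105): 1011100110111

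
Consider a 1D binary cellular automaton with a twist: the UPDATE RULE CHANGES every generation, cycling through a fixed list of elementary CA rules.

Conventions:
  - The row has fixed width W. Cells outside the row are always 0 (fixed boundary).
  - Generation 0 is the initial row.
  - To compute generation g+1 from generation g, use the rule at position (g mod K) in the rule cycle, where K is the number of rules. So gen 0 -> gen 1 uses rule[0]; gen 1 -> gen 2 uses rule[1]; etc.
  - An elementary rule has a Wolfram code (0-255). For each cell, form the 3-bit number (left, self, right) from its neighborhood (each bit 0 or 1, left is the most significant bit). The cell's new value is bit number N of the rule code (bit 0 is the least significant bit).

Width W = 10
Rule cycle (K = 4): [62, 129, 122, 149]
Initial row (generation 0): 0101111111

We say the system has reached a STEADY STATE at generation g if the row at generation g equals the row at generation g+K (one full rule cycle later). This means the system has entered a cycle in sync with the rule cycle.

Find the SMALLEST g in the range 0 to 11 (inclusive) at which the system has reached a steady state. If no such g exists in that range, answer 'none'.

Answer: none

Derivation:
Gen 0: 0101111111
Gen 1 (rule 62): 1111000000
Gen 2 (rule 129): 0110011111
Gen 3 (rule 122): 1111110001
Gen 4 (rule 149): 0111101101
Gen 5 (rule 62): 1100011011
Gen 6 (rule 129): 0001000000
Gen 7 (rule 122): 0010100000
Gen 8 (rule 149): 1010111111
Gen 9 (rule 62): 1111100000
Gen 10 (rule 129): 0111001111
Gen 11 (rule 122): 1101111001
Gen 12 (rule 149): 0000110101
Gen 13 (rule 62): 0001101111
Gen 14 (rule 129): 1100000110
Gen 15 (rule 122): 1110001111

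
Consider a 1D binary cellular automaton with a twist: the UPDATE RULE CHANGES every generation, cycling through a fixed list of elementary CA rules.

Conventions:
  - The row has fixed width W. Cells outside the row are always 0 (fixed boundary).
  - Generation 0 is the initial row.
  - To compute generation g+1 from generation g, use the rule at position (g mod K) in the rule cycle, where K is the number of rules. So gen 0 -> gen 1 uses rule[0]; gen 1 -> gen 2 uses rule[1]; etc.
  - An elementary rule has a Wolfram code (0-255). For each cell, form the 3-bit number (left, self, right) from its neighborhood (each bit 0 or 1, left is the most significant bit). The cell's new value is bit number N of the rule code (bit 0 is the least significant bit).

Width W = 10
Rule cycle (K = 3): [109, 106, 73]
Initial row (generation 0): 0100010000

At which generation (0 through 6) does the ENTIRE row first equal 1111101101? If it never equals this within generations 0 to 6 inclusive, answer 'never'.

Gen 0: 0100010000
Gen 1 (rule 109): 0101010111
Gen 2 (rule 106): 1010101101
Gen 3 (rule 73): 0000001100
Gen 4 (rule 109): 1111101101
Gen 5 (rule 106): 1000111110
Gen 6 (rule 73): 0010100010

Answer: 4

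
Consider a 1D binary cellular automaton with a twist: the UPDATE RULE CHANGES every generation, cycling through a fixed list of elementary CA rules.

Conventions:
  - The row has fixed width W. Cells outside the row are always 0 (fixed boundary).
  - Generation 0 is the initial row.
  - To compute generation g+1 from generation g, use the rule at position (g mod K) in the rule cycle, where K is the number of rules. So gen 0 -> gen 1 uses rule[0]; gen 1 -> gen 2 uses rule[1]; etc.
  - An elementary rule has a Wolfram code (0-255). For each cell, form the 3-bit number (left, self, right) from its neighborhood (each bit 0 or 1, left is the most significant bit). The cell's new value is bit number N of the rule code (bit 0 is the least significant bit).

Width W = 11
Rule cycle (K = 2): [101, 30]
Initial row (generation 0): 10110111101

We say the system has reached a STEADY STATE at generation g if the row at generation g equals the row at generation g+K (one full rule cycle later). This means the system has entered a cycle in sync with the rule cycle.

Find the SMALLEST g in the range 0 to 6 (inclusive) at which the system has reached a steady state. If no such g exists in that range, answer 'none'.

Answer: none

Derivation:
Gen 0: 10110111101
Gen 1 (rule 101): 11011000111
Gen 2 (rule 30): 10010101100
Gen 3 (rule 101): 10011110101
Gen 4 (rule 30): 11110000101
Gen 5 (rule 101): 00010110111
Gen 6 (rule 30): 00110100100
Gen 7 (rule 101): 10011100101
Gen 8 (rule 30): 11110011101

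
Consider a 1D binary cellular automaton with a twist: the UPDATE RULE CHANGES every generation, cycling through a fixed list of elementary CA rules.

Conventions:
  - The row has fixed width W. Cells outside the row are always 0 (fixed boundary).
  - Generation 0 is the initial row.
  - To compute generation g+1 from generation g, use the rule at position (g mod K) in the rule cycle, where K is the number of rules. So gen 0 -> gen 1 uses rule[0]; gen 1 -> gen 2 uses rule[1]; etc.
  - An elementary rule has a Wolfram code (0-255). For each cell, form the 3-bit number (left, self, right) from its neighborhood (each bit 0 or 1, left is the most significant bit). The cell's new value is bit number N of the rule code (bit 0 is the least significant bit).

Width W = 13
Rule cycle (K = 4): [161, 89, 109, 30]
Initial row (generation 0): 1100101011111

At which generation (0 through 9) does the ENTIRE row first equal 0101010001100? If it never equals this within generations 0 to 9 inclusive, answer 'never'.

Answer: never

Derivation:
Gen 0: 1100101011111
Gen 1 (rule 161): 0000010101110
Gen 2 (rule 89): 1111000001011
Gen 3 (rule 109): 1001011101111
Gen 4 (rule 30): 1111010001000
Gen 5 (rule 161): 0110100100011
Gen 6 (rule 89): 0110010011011
Gen 7 (rule 109): 0110010011111
Gen 8 (rule 30): 1101111110000
Gen 9 (rule 161): 0010111100111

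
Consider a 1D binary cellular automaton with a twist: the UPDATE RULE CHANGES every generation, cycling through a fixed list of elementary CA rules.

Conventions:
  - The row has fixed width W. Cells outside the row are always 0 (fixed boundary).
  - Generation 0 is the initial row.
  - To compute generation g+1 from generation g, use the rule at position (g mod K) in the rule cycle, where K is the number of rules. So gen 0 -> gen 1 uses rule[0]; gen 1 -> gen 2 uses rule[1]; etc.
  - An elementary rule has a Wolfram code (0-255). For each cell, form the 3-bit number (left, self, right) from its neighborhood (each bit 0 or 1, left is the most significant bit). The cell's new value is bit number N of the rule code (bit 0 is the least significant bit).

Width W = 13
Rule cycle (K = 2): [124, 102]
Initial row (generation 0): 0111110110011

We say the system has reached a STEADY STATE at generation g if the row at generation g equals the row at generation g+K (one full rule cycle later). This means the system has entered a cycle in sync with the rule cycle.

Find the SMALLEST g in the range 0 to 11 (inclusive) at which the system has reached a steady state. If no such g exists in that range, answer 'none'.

Answer: none

Derivation:
Gen 0: 0111110110011
Gen 1 (rule 124): 0100011111011
Gen 2 (rule 102): 1100100001101
Gen 3 (rule 124): 1110110001111
Gen 4 (rule 102): 0011010010001
Gen 5 (rule 124): 0011111011001
Gen 6 (rule 102): 0100001101011
Gen 7 (rule 124): 0110001111111
Gen 8 (rule 102): 1010010000001
Gen 9 (rule 124): 1111011000001
Gen 10 (rule 102): 0001101000011
Gen 11 (rule 124): 0001111100011
Gen 12 (rule 102): 0010000100101
Gen 13 (rule 124): 0011000110111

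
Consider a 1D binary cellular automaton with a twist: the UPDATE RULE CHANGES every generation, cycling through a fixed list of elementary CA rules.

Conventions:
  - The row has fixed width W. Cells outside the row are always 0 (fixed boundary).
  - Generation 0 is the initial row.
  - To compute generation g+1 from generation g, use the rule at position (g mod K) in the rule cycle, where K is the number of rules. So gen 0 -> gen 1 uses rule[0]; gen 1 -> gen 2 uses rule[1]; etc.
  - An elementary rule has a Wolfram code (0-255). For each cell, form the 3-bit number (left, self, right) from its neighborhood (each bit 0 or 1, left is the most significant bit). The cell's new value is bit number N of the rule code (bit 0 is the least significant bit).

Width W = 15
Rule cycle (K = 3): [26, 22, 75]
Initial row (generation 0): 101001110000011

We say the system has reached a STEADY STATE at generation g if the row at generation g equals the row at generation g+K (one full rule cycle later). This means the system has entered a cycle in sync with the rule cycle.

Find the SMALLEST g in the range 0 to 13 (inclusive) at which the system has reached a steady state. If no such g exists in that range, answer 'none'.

Gen 0: 101001110000011
Gen 1 (rule 26): 000111001000110
Gen 2 (rule 22): 001000111101001
Gen 3 (rule 75): 110011100100010
Gen 4 (rule 26): 101110011010101
Gen 5 (rule 22): 100001100010101
Gen 6 (rule 75): 001111101100000
Gen 7 (rule 26): 011000001010000
Gen 8 (rule 22): 100100011011000
Gen 9 (rule 75): 001001111011011
Gen 10 (rule 26): 010111000010010
Gen 11 (rule 22): 110000100111111
Gen 12 (rule 75): 110111001100001
Gen 13 (rule 26): 100100111010010
Gen 14 (rule 22): 111111000011111
Gen 15 (rule 75): 100001011110001
Gen 16 (rule 26): 010010010001010

Answer: none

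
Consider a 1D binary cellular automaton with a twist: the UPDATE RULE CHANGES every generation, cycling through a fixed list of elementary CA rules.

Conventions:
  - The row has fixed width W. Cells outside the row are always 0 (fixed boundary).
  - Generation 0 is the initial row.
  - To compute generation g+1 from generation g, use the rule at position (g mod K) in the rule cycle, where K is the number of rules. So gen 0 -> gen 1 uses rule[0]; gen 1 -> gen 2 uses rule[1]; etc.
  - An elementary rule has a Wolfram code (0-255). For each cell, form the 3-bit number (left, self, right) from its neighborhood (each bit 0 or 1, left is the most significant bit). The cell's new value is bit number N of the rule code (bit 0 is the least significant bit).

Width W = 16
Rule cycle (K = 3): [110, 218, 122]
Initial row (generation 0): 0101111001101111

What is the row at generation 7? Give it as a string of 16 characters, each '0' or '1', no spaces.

Answer: 1111001111101011

Derivation:
Gen 0: 0101111001101111
Gen 1 (rule 110): 1111001011111001
Gen 2 (rule 218): 1111110011111110
Gen 3 (rule 122): 1000011110000011
Gen 4 (rule 110): 1000110010000111
Gen 5 (rule 218): 0101111101001111
Gen 6 (rule 122): 1011000110111001
Gen 7 (rule 110): 1111001111101011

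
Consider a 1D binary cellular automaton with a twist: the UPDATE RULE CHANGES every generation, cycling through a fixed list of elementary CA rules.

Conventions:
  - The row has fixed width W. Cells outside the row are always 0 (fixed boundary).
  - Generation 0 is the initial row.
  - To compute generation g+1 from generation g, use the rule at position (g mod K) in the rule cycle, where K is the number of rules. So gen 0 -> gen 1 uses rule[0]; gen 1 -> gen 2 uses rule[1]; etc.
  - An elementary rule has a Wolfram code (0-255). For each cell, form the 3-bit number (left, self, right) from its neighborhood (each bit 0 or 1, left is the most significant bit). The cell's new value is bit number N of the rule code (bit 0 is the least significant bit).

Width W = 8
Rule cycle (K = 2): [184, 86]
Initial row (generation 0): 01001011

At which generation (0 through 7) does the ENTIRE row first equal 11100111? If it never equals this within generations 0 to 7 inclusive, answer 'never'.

Gen 0: 01001011
Gen 1 (rule 184): 00100110
Gen 2 (rule 86): 01111011
Gen 3 (rule 184): 01110110
Gen 4 (rule 86): 10010011
Gen 5 (rule 184): 01001010
Gen 6 (rule 86): 11111011
Gen 7 (rule 184): 11110110

Answer: never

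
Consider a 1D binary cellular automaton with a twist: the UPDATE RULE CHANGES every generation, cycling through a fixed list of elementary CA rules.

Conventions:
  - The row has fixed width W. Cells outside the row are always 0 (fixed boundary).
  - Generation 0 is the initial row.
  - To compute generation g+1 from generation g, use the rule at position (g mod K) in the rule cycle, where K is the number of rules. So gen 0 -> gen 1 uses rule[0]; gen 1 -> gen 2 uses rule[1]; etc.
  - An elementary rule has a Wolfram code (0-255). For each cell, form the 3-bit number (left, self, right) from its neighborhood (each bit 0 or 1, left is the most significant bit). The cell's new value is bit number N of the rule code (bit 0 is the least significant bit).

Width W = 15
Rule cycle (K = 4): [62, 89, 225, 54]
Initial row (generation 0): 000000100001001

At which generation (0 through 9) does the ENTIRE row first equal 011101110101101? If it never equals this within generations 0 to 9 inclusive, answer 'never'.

Answer: 7

Derivation:
Gen 0: 000000100001001
Gen 1 (rule 62): 000001110011111
Gen 2 (rule 89): 111101011010001
Gen 3 (rule 225): 011110101100100
Gen 4 (rule 54): 100001110011110
Gen 5 (rule 62): 110011001110001
Gen 6 (rule 89): 111011101011100
Gen 7 (rule 225): 011101110101101
Gen 8 (rule 54): 100010001110011
Gen 9 (rule 62): 110111011001110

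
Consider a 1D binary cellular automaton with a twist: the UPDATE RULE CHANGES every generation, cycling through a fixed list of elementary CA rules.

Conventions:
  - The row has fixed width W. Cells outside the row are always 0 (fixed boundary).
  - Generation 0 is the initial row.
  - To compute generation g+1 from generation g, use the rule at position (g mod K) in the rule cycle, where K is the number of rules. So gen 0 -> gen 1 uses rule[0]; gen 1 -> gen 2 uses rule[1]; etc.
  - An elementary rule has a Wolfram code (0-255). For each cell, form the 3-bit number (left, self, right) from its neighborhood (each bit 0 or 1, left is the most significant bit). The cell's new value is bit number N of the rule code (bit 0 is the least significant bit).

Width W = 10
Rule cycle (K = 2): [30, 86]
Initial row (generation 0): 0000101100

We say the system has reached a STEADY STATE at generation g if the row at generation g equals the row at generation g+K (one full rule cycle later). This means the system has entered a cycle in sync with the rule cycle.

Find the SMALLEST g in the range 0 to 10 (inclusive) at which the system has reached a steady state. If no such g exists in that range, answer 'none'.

Answer: 4

Derivation:
Gen 0: 0000101100
Gen 1 (rule 30): 0001101010
Gen 2 (rule 86): 0010101011
Gen 3 (rule 30): 0110101010
Gen 4 (rule 86): 1010101011
Gen 5 (rule 30): 1010101010
Gen 6 (rule 86): 1010101011
Gen 7 (rule 30): 1010101010
Gen 8 (rule 86): 1010101011
Gen 9 (rule 30): 1010101010
Gen 10 (rule 86): 1010101011
Gen 11 (rule 30): 1010101010
Gen 12 (rule 86): 1010101011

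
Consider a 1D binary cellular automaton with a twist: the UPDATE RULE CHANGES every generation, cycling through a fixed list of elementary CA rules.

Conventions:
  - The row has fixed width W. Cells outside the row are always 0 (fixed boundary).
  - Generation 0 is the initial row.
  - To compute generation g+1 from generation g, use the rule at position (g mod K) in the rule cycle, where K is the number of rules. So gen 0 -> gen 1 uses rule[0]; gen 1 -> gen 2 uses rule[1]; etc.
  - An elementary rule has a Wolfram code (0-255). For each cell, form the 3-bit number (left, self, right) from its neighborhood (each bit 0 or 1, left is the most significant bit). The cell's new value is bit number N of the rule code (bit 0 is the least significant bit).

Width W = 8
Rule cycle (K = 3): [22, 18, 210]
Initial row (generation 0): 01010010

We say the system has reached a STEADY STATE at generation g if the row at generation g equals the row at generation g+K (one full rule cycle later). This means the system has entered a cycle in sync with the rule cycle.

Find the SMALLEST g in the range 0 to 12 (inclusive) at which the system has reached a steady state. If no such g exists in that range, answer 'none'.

Gen 0: 01010010
Gen 1 (rule 22): 11011111
Gen 2 (rule 18): 00000000
Gen 3 (rule 210): 00000000
Gen 4 (rule 22): 00000000
Gen 5 (rule 18): 00000000
Gen 6 (rule 210): 00000000
Gen 7 (rule 22): 00000000
Gen 8 (rule 18): 00000000
Gen 9 (rule 210): 00000000
Gen 10 (rule 22): 00000000
Gen 11 (rule 18): 00000000
Gen 12 (rule 210): 00000000
Gen 13 (rule 22): 00000000
Gen 14 (rule 18): 00000000
Gen 15 (rule 210): 00000000

Answer: 2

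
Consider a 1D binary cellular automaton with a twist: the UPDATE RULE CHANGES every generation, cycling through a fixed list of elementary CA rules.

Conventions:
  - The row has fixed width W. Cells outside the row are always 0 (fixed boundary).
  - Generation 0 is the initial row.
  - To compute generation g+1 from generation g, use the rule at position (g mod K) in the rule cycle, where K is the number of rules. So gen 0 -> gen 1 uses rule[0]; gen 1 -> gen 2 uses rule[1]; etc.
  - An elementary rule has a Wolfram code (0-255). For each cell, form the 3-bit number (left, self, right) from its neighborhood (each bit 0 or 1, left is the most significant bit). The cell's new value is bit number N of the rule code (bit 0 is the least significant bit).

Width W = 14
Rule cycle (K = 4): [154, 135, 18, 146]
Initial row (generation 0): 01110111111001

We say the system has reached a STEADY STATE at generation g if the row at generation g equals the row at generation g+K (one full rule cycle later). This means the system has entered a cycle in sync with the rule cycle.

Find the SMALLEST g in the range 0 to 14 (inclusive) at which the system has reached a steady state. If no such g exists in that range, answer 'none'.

Gen 0: 01110111111001
Gen 1 (rule 154): 11100111110110
Gen 2 (rule 135): 01001011100000
Gen 3 (rule 18): 10110000010000
Gen 4 (rule 146): 00001000101000
Gen 5 (rule 154): 00010101000100
Gen 6 (rule 135): 11110101011101
Gen 7 (rule 18): 00000000000000
Gen 8 (rule 146): 00000000000000
Gen 9 (rule 154): 00000000000000
Gen 10 (rule 135): 11111111111111
Gen 11 (rule 18): 00000000000000
Gen 12 (rule 146): 00000000000000
Gen 13 (rule 154): 00000000000000
Gen 14 (rule 135): 11111111111111
Gen 15 (rule 18): 00000000000000
Gen 16 (rule 146): 00000000000000
Gen 17 (rule 154): 00000000000000
Gen 18 (rule 135): 11111111111111

Answer: 7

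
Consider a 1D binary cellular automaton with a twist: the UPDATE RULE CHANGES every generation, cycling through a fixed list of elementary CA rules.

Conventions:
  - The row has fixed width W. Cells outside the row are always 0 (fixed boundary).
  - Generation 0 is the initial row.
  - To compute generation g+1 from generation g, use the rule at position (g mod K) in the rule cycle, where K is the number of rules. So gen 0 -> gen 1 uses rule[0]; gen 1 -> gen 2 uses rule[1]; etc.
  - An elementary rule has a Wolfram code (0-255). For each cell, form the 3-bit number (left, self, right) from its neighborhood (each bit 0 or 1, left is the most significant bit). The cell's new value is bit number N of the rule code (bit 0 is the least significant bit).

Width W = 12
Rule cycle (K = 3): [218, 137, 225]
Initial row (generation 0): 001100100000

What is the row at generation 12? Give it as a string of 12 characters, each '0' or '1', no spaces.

Answer: 001100011110

Derivation:
Gen 0: 001100100000
Gen 1 (rule 218): 011111010000
Gen 2 (rule 137): 011110000111
Gen 3 (rule 225): 001110110011
Gen 4 (rule 218): 011110111111
Gen 5 (rule 137): 011100111110
Gen 6 (rule 225): 001100011110
Gen 7 (rule 218): 011110111111
Gen 8 (rule 137): 011100111110
Gen 9 (rule 225): 001100011110
Gen 10 (rule 218): 011110111111
Gen 11 (rule 137): 011100111110
Gen 12 (rule 225): 001100011110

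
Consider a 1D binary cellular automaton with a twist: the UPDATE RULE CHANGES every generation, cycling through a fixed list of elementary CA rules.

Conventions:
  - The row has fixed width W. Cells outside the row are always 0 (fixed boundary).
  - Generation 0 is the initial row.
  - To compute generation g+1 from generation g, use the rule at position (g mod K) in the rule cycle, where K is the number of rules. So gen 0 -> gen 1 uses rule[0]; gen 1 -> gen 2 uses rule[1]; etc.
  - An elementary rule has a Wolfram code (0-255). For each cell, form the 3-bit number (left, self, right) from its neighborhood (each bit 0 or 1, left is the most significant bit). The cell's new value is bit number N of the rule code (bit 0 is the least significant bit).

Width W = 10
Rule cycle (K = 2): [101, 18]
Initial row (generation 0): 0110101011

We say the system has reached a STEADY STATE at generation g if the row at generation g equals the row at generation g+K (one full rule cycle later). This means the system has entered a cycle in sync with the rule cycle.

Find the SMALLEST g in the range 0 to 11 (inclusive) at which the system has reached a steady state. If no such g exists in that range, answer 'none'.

Gen 0: 0110101011
Gen 1 (rule 101): 0011111101
Gen 2 (rule 18): 0100000000
Gen 3 (rule 101): 0101111111
Gen 4 (rule 18): 1000000000
Gen 5 (rule 101): 1011111111
Gen 6 (rule 18): 0000000000
Gen 7 (rule 101): 1111111111
Gen 8 (rule 18): 0000000000
Gen 9 (rule 101): 1111111111
Gen 10 (rule 18): 0000000000
Gen 11 (rule 101): 1111111111
Gen 12 (rule 18): 0000000000
Gen 13 (rule 101): 1111111111

Answer: 6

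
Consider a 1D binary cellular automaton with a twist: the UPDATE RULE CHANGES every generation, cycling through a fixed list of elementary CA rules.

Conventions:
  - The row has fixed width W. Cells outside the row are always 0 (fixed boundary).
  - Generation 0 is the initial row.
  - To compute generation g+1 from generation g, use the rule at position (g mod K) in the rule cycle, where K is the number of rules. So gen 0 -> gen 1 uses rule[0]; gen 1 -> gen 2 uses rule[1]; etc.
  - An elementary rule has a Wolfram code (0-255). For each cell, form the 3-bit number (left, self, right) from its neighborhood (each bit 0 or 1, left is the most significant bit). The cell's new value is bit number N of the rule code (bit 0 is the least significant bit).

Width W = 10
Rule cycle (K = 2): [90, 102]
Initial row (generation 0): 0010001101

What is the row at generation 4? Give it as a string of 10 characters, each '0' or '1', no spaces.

Gen 0: 0010001101
Gen 1 (rule 90): 0101011100
Gen 2 (rule 102): 1111100100
Gen 3 (rule 90): 1000111010
Gen 4 (rule 102): 1001001110

Answer: 1001001110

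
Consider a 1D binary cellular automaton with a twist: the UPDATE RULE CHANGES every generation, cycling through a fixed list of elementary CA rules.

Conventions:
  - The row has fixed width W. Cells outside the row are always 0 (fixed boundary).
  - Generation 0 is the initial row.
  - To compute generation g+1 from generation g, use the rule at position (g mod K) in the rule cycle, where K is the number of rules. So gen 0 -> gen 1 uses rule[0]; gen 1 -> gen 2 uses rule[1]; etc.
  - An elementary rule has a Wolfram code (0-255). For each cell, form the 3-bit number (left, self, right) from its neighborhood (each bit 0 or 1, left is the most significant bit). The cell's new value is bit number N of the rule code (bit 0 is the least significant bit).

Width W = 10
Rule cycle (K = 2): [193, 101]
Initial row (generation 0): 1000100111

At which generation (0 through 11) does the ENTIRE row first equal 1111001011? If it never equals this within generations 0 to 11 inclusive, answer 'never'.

Gen 0: 1000100111
Gen 1 (rule 193): 0010000011
Gen 2 (rule 101): 1010111001
Gen 3 (rule 193): 0000011000
Gen 4 (rule 101): 1111001011
Gen 5 (rule 193): 0111000001
Gen 6 (rule 101): 0001011101
Gen 7 (rule 193): 1100001100
Gen 8 (rule 101): 0101100101
Gen 9 (rule 193): 0000100000
Gen 10 (rule 101): 1110101111
Gen 11 (rule 193): 0110000111

Answer: 4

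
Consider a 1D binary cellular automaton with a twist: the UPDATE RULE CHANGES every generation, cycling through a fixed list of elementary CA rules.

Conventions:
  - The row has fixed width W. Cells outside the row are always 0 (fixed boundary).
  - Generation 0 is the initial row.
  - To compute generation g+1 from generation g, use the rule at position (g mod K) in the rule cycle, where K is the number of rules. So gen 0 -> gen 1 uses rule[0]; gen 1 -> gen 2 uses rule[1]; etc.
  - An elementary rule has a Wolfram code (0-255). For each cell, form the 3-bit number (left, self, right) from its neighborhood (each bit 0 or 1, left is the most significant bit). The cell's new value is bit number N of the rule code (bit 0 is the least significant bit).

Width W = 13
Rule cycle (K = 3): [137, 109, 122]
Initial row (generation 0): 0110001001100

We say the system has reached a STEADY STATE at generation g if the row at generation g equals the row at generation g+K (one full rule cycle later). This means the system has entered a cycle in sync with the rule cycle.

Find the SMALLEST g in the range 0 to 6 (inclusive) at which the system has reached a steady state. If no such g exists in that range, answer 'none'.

Gen 0: 0110001001100
Gen 1 (rule 137): 0100100001001
Gen 2 (rule 109): 0100101101001
Gen 3 (rule 122): 1011011110110
Gen 4 (rule 137): 0010011100100
Gen 5 (rule 109): 1010010100101
Gen 6 (rule 122): 0101101011010
Gen 7 (rule 137): 0001000010000
Gen 8 (rule 109): 1101011010111
Gen 9 (rule 122): 1110111101101

Answer: none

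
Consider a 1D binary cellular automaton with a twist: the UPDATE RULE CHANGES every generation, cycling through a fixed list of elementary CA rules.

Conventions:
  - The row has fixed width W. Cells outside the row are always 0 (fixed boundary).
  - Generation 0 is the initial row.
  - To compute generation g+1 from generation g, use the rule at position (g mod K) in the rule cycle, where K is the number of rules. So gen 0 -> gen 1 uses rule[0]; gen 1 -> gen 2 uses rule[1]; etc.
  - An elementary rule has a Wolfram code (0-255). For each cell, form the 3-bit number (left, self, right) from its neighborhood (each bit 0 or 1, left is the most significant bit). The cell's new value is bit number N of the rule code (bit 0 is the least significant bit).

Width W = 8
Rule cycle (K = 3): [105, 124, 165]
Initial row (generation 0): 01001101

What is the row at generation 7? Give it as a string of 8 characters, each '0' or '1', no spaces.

Gen 0: 01001101
Gen 1 (rule 105): 00001110
Gen 2 (rule 124): 00001011
Gen 3 (rule 165): 11101100
Gen 4 (rule 105): 10111101
Gen 5 (rule 124): 11100111
Gen 6 (rule 165): 01000010
Gen 7 (rule 105): 00011000

Answer: 00011000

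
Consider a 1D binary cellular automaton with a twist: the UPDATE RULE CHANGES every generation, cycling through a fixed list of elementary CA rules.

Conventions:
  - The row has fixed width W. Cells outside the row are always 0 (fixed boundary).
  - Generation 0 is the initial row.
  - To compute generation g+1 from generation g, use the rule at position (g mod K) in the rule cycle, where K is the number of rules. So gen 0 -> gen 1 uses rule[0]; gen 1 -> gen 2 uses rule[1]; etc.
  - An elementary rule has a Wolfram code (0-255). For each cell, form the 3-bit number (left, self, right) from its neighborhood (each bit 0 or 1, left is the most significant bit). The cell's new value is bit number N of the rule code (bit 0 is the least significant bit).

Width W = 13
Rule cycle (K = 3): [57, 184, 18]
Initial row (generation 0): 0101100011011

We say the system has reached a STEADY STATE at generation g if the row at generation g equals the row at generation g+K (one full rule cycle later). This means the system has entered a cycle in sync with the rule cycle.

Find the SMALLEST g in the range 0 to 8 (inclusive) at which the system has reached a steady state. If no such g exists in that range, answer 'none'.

Answer: 6

Derivation:
Gen 0: 0101100011011
Gen 1 (rule 57): 0011011010110
Gen 2 (rule 184): 0010110101101
Gen 3 (rule 18): 0100000000000
Gen 4 (rule 57): 0011111111111
Gen 5 (rule 184): 0011111111110
Gen 6 (rule 18): 0100000000001
Gen 7 (rule 57): 0011111111100
Gen 8 (rule 184): 0011111111010
Gen 9 (rule 18): 0100000000001
Gen 10 (rule 57): 0011111111100
Gen 11 (rule 184): 0011111111010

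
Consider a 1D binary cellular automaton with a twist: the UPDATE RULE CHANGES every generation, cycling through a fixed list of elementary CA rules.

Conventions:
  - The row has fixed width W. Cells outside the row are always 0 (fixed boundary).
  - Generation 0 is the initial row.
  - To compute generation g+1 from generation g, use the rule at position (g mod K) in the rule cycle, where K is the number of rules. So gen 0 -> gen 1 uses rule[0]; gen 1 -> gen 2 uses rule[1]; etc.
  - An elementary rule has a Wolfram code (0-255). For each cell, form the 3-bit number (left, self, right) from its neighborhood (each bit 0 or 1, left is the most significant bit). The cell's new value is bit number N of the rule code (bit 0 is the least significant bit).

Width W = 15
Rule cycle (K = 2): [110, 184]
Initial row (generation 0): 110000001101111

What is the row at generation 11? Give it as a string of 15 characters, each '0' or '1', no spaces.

Gen 0: 110000001101111
Gen 1 (rule 110): 110000011111001
Gen 2 (rule 184): 101000011110100
Gen 3 (rule 110): 111000110011100
Gen 4 (rule 184): 110100101011010
Gen 5 (rule 110): 111101111111110
Gen 6 (rule 184): 111011111111101
Gen 7 (rule 110): 101110000000111
Gen 8 (rule 184): 011101000000110
Gen 9 (rule 110): 110111000001110
Gen 10 (rule 184): 101110100001101
Gen 11 (rule 110): 111011100011111

Answer: 111011100011111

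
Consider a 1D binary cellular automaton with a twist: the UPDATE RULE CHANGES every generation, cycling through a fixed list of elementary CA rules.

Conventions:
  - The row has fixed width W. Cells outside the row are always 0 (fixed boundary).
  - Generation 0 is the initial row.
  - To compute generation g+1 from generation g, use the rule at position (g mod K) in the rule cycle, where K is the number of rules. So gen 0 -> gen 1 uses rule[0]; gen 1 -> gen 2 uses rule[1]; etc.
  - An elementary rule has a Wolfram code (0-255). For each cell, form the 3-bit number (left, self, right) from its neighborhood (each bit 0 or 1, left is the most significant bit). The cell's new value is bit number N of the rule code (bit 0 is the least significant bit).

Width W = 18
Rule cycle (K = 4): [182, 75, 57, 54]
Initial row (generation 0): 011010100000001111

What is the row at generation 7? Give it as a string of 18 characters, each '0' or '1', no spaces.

Answer: 100110110100101001

Derivation:
Gen 0: 011010100000001111
Gen 1 (rule 182): 100111110000010110
Gen 2 (rule 75): 001100010111100110
Gen 3 (rule 57): 101011001100010101
Gen 4 (rule 54): 111100110010111111
Gen 5 (rule 182): 011011001111011110
Gen 6 (rule 75): 111011011001010010
Gen 7 (rule 57): 100110110100101001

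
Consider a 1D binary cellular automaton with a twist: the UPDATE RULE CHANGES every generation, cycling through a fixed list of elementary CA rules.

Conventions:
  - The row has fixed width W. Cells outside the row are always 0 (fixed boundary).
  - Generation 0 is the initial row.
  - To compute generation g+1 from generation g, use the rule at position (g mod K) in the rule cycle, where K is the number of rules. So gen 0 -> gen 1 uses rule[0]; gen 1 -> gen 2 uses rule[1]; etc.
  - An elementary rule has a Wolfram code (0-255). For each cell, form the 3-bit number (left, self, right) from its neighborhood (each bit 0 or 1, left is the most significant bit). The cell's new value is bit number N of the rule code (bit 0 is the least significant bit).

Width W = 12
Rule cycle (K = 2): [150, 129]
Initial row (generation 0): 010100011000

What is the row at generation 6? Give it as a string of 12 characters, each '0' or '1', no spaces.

Gen 0: 010100011000
Gen 1 (rule 150): 110110100100
Gen 2 (rule 129): 000000000001
Gen 3 (rule 150): 000000000011
Gen 4 (rule 129): 111111111000
Gen 5 (rule 150): 011111110100
Gen 6 (rule 129): 001111100001

Answer: 001111100001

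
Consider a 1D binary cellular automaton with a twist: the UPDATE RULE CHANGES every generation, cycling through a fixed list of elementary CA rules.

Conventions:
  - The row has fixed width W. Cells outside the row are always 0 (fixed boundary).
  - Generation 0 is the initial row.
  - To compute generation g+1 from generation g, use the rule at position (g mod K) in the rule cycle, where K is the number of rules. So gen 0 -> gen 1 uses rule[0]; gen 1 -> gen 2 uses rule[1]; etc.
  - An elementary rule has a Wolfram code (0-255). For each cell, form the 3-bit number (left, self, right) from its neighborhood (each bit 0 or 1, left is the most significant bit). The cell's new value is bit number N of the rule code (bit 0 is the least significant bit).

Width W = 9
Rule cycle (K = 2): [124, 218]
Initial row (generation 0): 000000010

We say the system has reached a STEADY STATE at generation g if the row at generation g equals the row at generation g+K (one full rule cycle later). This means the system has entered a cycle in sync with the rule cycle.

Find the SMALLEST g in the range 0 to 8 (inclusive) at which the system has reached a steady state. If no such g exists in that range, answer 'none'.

Answer: none

Derivation:
Gen 0: 000000010
Gen 1 (rule 124): 000000011
Gen 2 (rule 218): 000000111
Gen 3 (rule 124): 000000101
Gen 4 (rule 218): 000001000
Gen 5 (rule 124): 000001100
Gen 6 (rule 218): 000011110
Gen 7 (rule 124): 000010011
Gen 8 (rule 218): 000101111
Gen 9 (rule 124): 000111001
Gen 10 (rule 218): 001111110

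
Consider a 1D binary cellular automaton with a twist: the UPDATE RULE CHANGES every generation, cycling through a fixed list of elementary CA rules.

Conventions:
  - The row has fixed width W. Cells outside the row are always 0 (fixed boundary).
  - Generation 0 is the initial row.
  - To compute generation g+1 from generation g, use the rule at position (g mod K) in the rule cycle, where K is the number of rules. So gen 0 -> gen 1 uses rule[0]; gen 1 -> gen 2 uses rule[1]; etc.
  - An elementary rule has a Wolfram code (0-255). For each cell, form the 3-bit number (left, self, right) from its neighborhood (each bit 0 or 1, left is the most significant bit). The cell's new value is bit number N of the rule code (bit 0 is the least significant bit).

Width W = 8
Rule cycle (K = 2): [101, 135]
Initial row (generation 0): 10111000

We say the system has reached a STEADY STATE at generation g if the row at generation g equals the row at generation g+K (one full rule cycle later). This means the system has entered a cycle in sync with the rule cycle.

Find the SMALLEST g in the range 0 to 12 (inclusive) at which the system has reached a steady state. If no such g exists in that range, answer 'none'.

Answer: 1

Derivation:
Gen 0: 10111000
Gen 1 (rule 101): 11001011
Gen 2 (rule 135): 00011000
Gen 3 (rule 101): 11001011
Gen 4 (rule 135): 00011000
Gen 5 (rule 101): 11001011
Gen 6 (rule 135): 00011000
Gen 7 (rule 101): 11001011
Gen 8 (rule 135): 00011000
Gen 9 (rule 101): 11001011
Gen 10 (rule 135): 00011000
Gen 11 (rule 101): 11001011
Gen 12 (rule 135): 00011000
Gen 13 (rule 101): 11001011
Gen 14 (rule 135): 00011000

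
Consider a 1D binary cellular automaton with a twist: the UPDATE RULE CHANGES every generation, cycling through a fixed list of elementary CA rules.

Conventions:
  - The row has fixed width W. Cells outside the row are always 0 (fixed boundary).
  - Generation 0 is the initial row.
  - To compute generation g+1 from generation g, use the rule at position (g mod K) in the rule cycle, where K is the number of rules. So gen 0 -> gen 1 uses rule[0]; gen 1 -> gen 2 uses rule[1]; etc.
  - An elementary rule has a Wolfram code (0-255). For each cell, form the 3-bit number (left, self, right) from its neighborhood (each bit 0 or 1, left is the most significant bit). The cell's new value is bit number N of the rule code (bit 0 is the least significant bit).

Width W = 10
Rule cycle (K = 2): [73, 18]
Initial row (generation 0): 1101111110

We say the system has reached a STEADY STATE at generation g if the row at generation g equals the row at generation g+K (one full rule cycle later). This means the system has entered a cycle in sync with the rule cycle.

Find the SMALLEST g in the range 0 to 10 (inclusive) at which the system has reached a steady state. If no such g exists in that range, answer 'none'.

Answer: none

Derivation:
Gen 0: 1101111110
Gen 1 (rule 73): 1101000010
Gen 2 (rule 18): 0000100101
Gen 3 (rule 73): 1110000000
Gen 4 (rule 18): 0001000000
Gen 5 (rule 73): 1100011111
Gen 6 (rule 18): 0010100000
Gen 7 (rule 73): 1000001111
Gen 8 (rule 18): 0100010000
Gen 9 (rule 73): 0001000111
Gen 10 (rule 18): 0010101000
Gen 11 (rule 73): 1000000011
Gen 12 (rule 18): 0100000100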